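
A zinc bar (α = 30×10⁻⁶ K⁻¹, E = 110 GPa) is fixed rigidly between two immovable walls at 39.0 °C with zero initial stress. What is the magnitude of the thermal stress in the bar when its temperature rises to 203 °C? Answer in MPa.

Fully constrained: the free strain ε = αΔT is blocked, so σ = Eε = EαΔT.
|ΔT| = 164.0 K
σ = 110×10⁹ × 30×10⁻⁶ × 164.0 = 5.41×10⁸ Pa

σ = 541 MPa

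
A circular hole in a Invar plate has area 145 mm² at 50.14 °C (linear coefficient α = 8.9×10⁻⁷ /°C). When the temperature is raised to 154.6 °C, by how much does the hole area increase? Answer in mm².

ΔA = 0.0270 mm²

Area coefficient ≈ 2α; |ΔT| = 104.46 K
ΔA = 2αA₀ΔT = 2(8.9×10⁻⁷)(145)(104.46) = 0.0270 mm²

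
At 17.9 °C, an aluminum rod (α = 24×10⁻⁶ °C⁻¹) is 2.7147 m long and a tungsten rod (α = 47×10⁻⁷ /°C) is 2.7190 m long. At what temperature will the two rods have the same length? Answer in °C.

Equal length when α₁L₁ΔT − α₂L₂ΔT = L₂ − L₁ = 4.30×10⁻³ m
α₁L₁ = 6.51528×10⁻⁵, α₂L₂ = 1.27793×10⁻⁵ → Δ(αL) = 5.23735×10⁻⁵ m/K
ΔT = 4.30×10⁻³ / 5.23735×10⁻⁵ = 82.103 K, so T = 17.9 + 82.103 = 100.003 °C

T = 100.0 °C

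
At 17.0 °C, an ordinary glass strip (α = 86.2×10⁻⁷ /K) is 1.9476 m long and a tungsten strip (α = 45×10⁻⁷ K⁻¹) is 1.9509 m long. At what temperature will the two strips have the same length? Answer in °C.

Equal length when α₁L₁ΔT − α₂L₂ΔT = L₂ − L₁ = 3.30×10⁻³ m
α₁L₁ = 1.6788312×10⁻⁵, α₂L₂ = 8.77905×10⁻⁶ → Δ(αL) = 8.009262×10⁻⁶ m/K
ΔT = 3.30×10⁻³ / 8.009262×10⁻⁶ = 412.023 K, so T = 17.0 + 412.023 = 429.023 °C

T = 429.0 °C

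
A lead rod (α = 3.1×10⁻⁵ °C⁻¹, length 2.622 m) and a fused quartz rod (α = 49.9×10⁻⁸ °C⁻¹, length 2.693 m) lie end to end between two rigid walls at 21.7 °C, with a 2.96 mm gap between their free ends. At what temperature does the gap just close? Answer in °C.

T = 57.5 °C

α₁L₁ = 8.1282×10⁻⁵ m/K, α₂L₂ = 1.343807×10⁻⁶ m/K → total 8.2625807×10⁻⁵ m/K
ΔT = g/(α₁L₁+α₂L₂) = 2.96×10⁻³ / 8.2625807×10⁻⁵ = 35.824 K
T = 21.7 + 35.824 = 57.524 °C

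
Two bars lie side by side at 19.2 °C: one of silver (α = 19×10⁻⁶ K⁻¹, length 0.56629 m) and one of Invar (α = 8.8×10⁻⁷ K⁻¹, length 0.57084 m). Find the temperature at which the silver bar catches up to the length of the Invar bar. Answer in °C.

T = 462.8 °C

Equal length when α₁L₁ΔT − α₂L₂ΔT = L₂ − L₁ = 4.55×10⁻³ m
α₁L₁ = 1.075951×10⁻⁵, α₂L₂ = 5.023392×10⁻⁷ → Δ(αL) = 1.02571708×10⁻⁵ m/K
ΔT = 4.55×10⁻³ / 1.02571708×10⁻⁵ = 443.592 K, so T = 19.2 + 443.592 = 462.792 °C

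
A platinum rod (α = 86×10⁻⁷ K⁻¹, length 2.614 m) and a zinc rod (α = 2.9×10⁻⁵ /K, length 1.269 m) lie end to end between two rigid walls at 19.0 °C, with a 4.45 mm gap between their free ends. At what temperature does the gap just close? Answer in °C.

α₁L₁ = 2.24804×10⁻⁵ m/K, α₂L₂ = 3.6801×10⁻⁵ m/K → total 5.92814×10⁻⁵ m/K
ΔT = g/(α₁L₁+α₂L₂) = 4.45×10⁻³ / 5.92814×10⁻⁵ = 75.066 K
T = 19.0 + 75.066 = 94.066 °C

T = 94.1 °C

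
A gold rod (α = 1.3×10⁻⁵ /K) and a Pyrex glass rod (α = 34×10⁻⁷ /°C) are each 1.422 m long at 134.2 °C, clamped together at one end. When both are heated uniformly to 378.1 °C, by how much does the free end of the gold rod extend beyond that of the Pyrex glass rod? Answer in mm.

ΔT = 243.9 K
gold: ΔL = 1.3×10⁻⁵ × 1.422 m × 243.9 = 4.5087×10⁻³ m = 4.5087 mm
Pyrex glass: ΔL = 34×10⁻⁷ × 1.422 m × 243.9 = 1.1792×10⁻³ m = 1.1792 mm
difference = 4.5087 − 1.1792 = 3.3295 mm

3.33 mm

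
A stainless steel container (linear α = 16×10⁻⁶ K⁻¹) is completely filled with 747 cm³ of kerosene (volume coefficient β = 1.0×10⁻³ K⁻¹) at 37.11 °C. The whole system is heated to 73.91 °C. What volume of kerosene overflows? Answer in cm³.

The container also expands: β_container ≈ 3α = 4.8×10⁻⁵ /K
Net overflow = V₀(β_liq − 3α_cont)ΔT
β − 3α = 1.00×10⁻³ − 4.8×10⁻⁵ = 9.52×10⁻⁴ /K; ΔT = 36.80 K
ΔV = 747 × 9.52×10⁻⁴ × 36.80 = 26.2 cm³

26.2 cm³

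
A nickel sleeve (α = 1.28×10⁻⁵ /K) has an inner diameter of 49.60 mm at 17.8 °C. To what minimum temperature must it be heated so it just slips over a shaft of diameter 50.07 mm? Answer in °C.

T = 758 °C

Required Δd = 50.07 − 49.60 = 0.47 mm
Δd = αd₀ΔT ⇒ ΔT = Δd/(αd₀) = 0.47 / (1.28×10⁻⁵ × 49.60) = 740.30 K
T_min = 17.8 + 740.30 = 758.10 °C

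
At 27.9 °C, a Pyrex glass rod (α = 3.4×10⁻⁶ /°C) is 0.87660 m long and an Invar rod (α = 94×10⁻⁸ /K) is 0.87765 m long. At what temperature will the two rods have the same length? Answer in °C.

Equal length when α₁L₁ΔT − α₂L₂ΔT = L₂ − L₁ = 1.05×10⁻³ m
α₁L₁ = 2.98044×10⁻⁶, α₂L₂ = 8.24991×10⁻⁷ → Δ(αL) = 2.155449×10⁻⁶ m/K
ΔT = 1.05×10⁻³ / 2.155449×10⁻⁶ = 487.137 K, so T = 27.9 + 487.137 = 515.037 °C

T = 515.0 °C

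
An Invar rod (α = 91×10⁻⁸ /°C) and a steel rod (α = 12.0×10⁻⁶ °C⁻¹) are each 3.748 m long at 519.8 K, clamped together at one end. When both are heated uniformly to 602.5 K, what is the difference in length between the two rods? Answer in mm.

ΔT = 82.7 K
Invar: ΔL = 91×10⁻⁸ × 3.748 m × 82.7 = 2.8206×10⁻⁴ m = 0.28206 mm
steel: ΔL = 12.0×10⁻⁶ × 3.748 m × 82.7 = 3.7195×10⁻³ m = 3.7195 mm
difference = 3.7195 − 0.28206 = 3.43744 mm

3.44 mm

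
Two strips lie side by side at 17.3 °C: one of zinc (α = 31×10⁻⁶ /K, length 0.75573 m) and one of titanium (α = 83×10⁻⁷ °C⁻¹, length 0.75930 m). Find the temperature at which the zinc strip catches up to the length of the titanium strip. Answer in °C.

L₁(1 + α₁ΔT) = L₂(1 + α₂ΔT) ⇒ ΔT = (L₂ − L₁)/(α₁L₁ − α₂L₂)
L₂ − L₁ = 0.75930 − 0.75573 = 3.57×10⁻³ m
α₁L₁ − α₂L₂ = 31×10⁻⁶×0.75573 − 83×10⁻⁷×0.75930 = 1.712544×10⁻⁵ m/K
ΔT = 3.57×10⁻³ / 1.712544×10⁻⁵ = 208.462 K
T = 17.3 + 208.462 = 225.762 °C

T = 225.8 °C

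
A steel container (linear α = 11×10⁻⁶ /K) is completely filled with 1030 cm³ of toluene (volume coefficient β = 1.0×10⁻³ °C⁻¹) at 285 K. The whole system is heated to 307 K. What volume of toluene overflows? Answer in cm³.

The container also expands: β_container ≈ 3α = 3.3×10⁻⁵ /K
Net overflow = V₀(β_liq − 3α_cont)ΔT
β − 3α = 1.00×10⁻³ − 3.3×10⁻⁵ = 9.67×10⁻⁴ /K; ΔT = 22 K
ΔV = 1030 × 9.67×10⁻⁴ × 22 = 21.9 cm³

21.9 cm³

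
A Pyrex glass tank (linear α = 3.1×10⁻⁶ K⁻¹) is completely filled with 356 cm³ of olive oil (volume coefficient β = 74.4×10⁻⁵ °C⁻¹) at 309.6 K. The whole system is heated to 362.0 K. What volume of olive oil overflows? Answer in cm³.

13.7 cm³

The tank also expands: β_container ≈ 3α = 9.3×10⁻⁶ /K
Net overflow = V₀(β_liq − 3α_cont)ΔT
β − 3α = 7.44×10⁻⁴ − 9.3×10⁻⁶ = 7.347×10⁻⁴ /K; ΔT = 52.4 K
ΔV = 356 × 7.347×10⁻⁴ × 52.4 = 13.7 cm³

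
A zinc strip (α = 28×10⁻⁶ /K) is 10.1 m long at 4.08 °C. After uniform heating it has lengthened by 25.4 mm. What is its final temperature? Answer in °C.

T = 93.9 °C

ΔL = αL₀ΔT ⇒ ΔT = ΔL / (αL₀)
ΔT = 25.4×10⁻³ m / (28×10⁻⁶ × 10.1 m) = 89.816 K
T = 4.08 + 89.816 = 93.896 °C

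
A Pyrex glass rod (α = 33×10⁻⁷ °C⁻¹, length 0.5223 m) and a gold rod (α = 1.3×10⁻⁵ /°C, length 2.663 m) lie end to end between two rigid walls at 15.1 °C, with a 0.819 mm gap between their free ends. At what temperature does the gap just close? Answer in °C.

T = 37.6 °C

α₁L₁ = 1.72359×10⁻⁶ m/K, α₂L₂ = 3.4619×10⁻⁵ m/K → total 3.634259×10⁻⁵ m/K
ΔT = g/(α₁L₁+α₂L₂) = 8.19×10⁻⁴ / 3.634259×10⁻⁵ = 22.536 K
T = 15.1 + 22.536 = 37.636 °C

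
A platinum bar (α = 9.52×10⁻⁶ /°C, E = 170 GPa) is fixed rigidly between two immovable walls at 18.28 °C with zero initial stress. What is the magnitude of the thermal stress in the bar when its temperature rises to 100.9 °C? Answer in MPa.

Fully constrained: the free strain ε = αΔT is blocked, so σ = Eε = EαΔT.
|ΔT| = 82.62 K
σ = 170×10⁹ × 9.52×10⁻⁶ × 82.62 = 1.34×10⁸ Pa

σ = 134 MPa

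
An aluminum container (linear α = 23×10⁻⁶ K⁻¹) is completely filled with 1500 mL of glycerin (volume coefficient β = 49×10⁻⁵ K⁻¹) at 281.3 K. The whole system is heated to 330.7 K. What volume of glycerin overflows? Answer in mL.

The container also expands: β_container ≈ 3α = 6.9×10⁻⁵ /K
Net overflow = V₀(β_liq − 3α_cont)ΔT
β − 3α = 4.90×10⁻⁴ − 6.9×10⁻⁵ = 4.21×10⁻⁴ /K; ΔT = 49.4 K
ΔV = 1500 × 4.21×10⁻⁴ × 49.4 = 31.2 mL

31.2 mL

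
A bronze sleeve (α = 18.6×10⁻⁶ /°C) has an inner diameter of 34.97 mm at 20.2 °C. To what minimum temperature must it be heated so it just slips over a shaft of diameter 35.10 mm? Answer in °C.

T = 220 °C

Required Δd = 35.10 − 34.97 = 0.13 mm
Δd = αd₀ΔT ⇒ ΔT = Δd/(αd₀) = 0.13 / (18.6×10⁻⁶ × 34.97) = 199.86 K
T_min = 20.2 + 199.86 = 220.06 °C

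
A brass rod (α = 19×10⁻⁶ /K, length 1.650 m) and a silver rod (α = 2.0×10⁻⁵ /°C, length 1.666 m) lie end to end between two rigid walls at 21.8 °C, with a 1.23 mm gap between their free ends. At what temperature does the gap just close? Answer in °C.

Gap closes when ΔL₁ + ΔL₂ = 1.23 mm = 1.23×10⁻³ m
(α₁L₁ + α₂L₂)ΔT = g
α₁L₁ + α₂L₂ = 19×10⁻⁶×1.650 + 2.0×10⁻⁵×1.666 = 6.467×10⁻⁵ m/K
ΔT = 1.23×10⁻³ / 6.467×10⁻⁵ = 19.020 K
T = 21.8 + 19.020 = 40.820 °C

T = 40.8 °C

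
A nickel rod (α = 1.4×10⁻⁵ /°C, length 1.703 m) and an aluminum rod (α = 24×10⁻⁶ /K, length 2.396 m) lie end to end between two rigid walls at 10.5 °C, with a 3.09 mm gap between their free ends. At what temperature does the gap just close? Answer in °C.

T = 48.5 °C

α₁L₁ = 2.3842×10⁻⁵ m/K, α₂L₂ = 5.7504×10⁻⁵ m/K → total 8.1346×10⁻⁵ m/K
ΔT = g/(α₁L₁+α₂L₂) = 3.09×10⁻³ / 8.1346×10⁻⁵ = 37.986 K
T = 10.5 + 37.986 = 48.486 °C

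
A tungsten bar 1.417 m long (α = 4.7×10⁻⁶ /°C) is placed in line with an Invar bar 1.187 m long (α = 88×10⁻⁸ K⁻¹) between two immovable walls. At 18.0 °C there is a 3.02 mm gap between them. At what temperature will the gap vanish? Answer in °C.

α₁L₁ = 6.6599×10⁻⁶ m/K, α₂L₂ = 1.04456×10⁻⁶ m/K → total 7.70446×10⁻⁶ m/K
ΔT = g/(α₁L₁+α₂L₂) = 3.02×10⁻³ / 7.70446×10⁻⁶ = 391.98 K
T = 18.0 + 391.98 = 409.98 °C

T = 410 °C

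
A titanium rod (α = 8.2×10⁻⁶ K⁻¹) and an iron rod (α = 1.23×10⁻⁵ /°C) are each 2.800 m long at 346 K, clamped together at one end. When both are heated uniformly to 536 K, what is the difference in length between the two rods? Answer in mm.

2.18 mm

ΔT = 190 K
titanium: ΔL = 8.2×10⁻⁶ × 2.800 m × 190 = 4.3624×10⁻³ m = 4.3624 mm
iron: ΔL = 1.23×10⁻⁵ × 2.800 m × 190 = 6.5436×10⁻³ m = 6.5436 mm
difference = 6.5436 − 4.3624 = 2.1812 mm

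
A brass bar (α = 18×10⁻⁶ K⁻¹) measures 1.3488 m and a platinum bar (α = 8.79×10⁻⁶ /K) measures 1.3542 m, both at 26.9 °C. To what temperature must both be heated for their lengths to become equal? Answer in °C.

T = 463.3 °C

Equal length when α₁L₁ΔT − α₂L₂ΔT = L₂ − L₁ = 5.40×10⁻³ m
α₁L₁ = 2.42784×10⁻⁵, α₂L₂ = 1.1903418×10⁻⁵ → Δ(αL) = 1.2374982×10⁻⁵ m/K
ΔT = 5.40×10⁻³ / 1.2374982×10⁻⁵ = 436.364 K, so T = 26.9 + 436.364 = 463.264 °C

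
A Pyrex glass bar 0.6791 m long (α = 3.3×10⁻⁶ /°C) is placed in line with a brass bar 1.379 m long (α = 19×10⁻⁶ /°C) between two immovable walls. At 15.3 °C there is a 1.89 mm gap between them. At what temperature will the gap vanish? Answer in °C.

Gap closes when ΔL₁ + ΔL₂ = 1.89 mm = 1.89×10⁻³ m
(α₁L₁ + α₂L₂)ΔT = g
α₁L₁ + α₂L₂ = 3.3×10⁻⁶×0.6791 + 19×10⁻⁶×1.379 = 2.844203×10⁻⁵ m/K
ΔT = 1.89×10⁻³ / 2.844203×10⁻⁵ = 66.451 K
T = 15.3 + 66.451 = 81.751 °C

T = 81.8 °C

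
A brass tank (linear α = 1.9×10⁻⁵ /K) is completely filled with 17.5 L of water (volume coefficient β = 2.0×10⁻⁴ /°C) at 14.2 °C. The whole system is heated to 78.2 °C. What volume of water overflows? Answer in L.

The tank also expands: β_container ≈ 3α = 5.7×10⁻⁵ /K
Net overflow = V₀(β_liq − 3α_cont)ΔT
β − 3α = 2.00×10⁻⁴ − 5.7×10⁻⁵ = 1.43×10⁻⁴ /K; ΔT = 64.0 K
ΔV = 17.5 × 1.43×10⁻⁴ × 64.0 = 0.160 L

0.160 L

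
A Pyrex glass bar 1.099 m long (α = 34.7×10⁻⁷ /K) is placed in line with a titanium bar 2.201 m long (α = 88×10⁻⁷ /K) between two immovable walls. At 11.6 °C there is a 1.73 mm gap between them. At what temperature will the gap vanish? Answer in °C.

Gap closes when ΔL₁ + ΔL₂ = 1.73 mm = 1.73×10⁻³ m
(α₁L₁ + α₂L₂)ΔT = g
α₁L₁ + α₂L₂ = 34.7×10⁻⁷×1.099 + 88×10⁻⁷×2.201 = 2.318233×10⁻⁵ m/K
ΔT = 1.73×10⁻³ / 2.318233×10⁻⁵ = 74.626 K
T = 11.6 + 74.626 = 86.226 °C

T = 86.2 °C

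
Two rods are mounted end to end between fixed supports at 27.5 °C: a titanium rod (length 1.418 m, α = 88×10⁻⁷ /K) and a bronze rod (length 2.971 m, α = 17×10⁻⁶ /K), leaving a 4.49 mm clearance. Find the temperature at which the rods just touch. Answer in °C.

T = 98.8 °C

α₁L₁ = 1.24784×10⁻⁵ m/K, α₂L₂ = 5.0507×10⁻⁵ m/K → total 6.29854×10⁻⁵ m/K
ΔT = g/(α₁L₁+α₂L₂) = 4.49×10⁻³ / 6.29854×10⁻⁵ = 71.286 K
T = 27.5 + 71.286 = 98.786 °C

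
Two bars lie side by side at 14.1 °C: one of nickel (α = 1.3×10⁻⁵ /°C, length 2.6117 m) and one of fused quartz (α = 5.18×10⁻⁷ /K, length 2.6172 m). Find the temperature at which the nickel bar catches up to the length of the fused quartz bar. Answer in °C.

Equal length when α₁L₁ΔT − α₂L₂ΔT = L₂ − L₁ = 5.50×10⁻³ m
α₁L₁ = 3.39521×10⁻⁵, α₂L₂ = 1.3557096×10⁻⁶ → Δ(αL) = 3.25963904×10⁻⁵ m/K
ΔT = 5.50×10⁻³ / 3.25963904×10⁻⁵ = 168.730 K, so T = 14.1 + 168.730 = 182.830 °C

T = 182.8 °C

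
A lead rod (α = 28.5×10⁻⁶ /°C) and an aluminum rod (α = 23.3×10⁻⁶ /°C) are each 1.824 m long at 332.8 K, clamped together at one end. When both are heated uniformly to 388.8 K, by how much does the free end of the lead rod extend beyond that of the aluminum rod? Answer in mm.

ΔT = 56.0 K
lead: ΔL = 28.5×10⁻⁶ × 1.824 m × 56.0 = 2.9111×10⁻³ m = 2.9111 mm
aluminum: ΔL = 23.3×10⁻⁶ × 1.824 m × 56.0 = 2.3800×10⁻³ m = 2.3800 mm
difference = 2.9111 − 2.3800 = 0.5311 mm

0.531 mm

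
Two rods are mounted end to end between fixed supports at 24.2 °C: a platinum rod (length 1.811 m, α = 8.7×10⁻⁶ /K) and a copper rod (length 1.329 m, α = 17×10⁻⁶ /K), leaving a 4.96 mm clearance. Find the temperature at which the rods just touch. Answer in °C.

T = 154 °C

Gap closes when ΔL₁ + ΔL₂ = 4.96 mm = 4.96×10⁻³ m
(α₁L₁ + α₂L₂)ΔT = g
α₁L₁ + α₂L₂ = 8.7×10⁻⁶×1.811 + 17×10⁻⁶×1.329 = 3.83487×10⁻⁵ m/K
ΔT = 4.96×10⁻³ / 3.83487×10⁻⁵ = 129.34 K
T = 24.2 + 129.34 = 153.54 °C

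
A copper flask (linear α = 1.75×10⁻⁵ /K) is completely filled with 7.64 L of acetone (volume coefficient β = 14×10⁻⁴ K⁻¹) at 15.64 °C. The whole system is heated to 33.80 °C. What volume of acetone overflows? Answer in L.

The flask also expands: β_container ≈ 3α = 5.25×10⁻⁵ /K
Net overflow = V₀(β_liq − 3α_cont)ΔT
β − 3α = 1.40×10⁻³ − 5.25×10⁻⁵ = 1.3475×10⁻³ /K; ΔT = 18.16 K
ΔV = 7.64 × 1.3475×10⁻³ × 18.16 = 0.187 L

0.187 L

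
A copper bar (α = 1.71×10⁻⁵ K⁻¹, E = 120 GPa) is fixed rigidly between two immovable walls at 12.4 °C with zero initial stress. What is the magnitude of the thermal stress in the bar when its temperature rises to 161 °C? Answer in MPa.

Fully constrained: the free strain ε = αΔT is blocked, so σ = Eε = EαΔT.
|ΔT| = 148.6 K
σ = 120×10⁹ × 1.71×10⁻⁵ × 148.6 = 3.05×10⁸ Pa

σ = 305 MPa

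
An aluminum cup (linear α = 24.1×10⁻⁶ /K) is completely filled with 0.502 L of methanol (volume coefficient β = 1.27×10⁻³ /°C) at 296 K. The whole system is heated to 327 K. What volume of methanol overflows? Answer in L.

0.0186 L

The cup also expands: β_container ≈ 3α = 7.23×10⁻⁵ /K
Net overflow = V₀(β_liq − 3α_cont)ΔT
β − 3α = 1.27×10⁻³ − 7.23×10⁻⁵ = 1.1977×10⁻³ /K; ΔT = 31 K
ΔV = 0.502 × 1.1977×10⁻³ × 31 = 0.0186 L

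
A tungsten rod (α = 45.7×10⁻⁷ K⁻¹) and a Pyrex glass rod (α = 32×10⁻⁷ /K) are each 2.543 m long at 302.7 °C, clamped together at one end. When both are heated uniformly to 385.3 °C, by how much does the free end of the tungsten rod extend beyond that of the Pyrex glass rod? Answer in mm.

ΔT = 82.6 K
tungsten: ΔL = 45.7×10⁻⁷ × 2.543 m × 82.6 = 9.5994×10⁻⁴ m = 0.95994 mm
Pyrex glass: ΔL = 32×10⁻⁷ × 2.543 m × 82.6 = 6.7217×10⁻⁴ m = 0.67217 mm
difference = 0.95994 − 0.67217 = 0.28777 mm

0.288 mm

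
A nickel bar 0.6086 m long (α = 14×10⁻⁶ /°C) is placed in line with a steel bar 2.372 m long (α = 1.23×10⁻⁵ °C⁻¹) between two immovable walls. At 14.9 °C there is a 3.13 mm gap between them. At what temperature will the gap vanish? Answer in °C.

T = 97.9 °C

Gap closes when ΔL₁ + ΔL₂ = 3.13 mm = 3.13×10⁻³ m
(α₁L₁ + α₂L₂)ΔT = g
α₁L₁ + α₂L₂ = 14×10⁻⁶×0.6086 + 1.23×10⁻⁵×2.372 = 3.7696×10⁻⁵ m/K
ΔT = 3.13×10⁻³ / 3.7696×10⁻⁵ = 83.033 K
T = 14.9 + 83.033 = 97.933 °C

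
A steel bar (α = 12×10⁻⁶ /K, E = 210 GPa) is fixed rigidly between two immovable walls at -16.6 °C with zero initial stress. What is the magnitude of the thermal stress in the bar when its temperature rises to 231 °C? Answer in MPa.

σ = 624 MPa

Fully constrained: the free strain ε = αΔT is blocked, so σ = Eε = EαΔT.
|ΔT| = 247.6 K
σ = 210×10⁹ × 12×10⁻⁶ × 247.6 = 6.24×10⁸ Pa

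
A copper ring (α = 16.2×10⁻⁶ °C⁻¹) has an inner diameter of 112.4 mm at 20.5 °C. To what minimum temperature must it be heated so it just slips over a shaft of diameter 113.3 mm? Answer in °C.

T = 515 °C

Required Δd = 113.3 − 112.4 = 0.9 mm
Δd = αd₀ΔT ⇒ ΔT = Δd/(αd₀) = 0.9 / (16.2×10⁻⁶ × 112.4) = 494.27 K
T_min = 20.5 + 494.27 = 514.77 °C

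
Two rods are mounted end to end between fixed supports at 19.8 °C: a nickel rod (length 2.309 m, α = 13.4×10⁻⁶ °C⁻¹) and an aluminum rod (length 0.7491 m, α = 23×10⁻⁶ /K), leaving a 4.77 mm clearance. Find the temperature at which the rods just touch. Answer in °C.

Gap closes when ΔL₁ + ΔL₂ = 4.77 mm = 4.77×10⁻³ m
(α₁L₁ + α₂L₂)ΔT = g
α₁L₁ + α₂L₂ = 13.4×10⁻⁶×2.309 + 23×10⁻⁶×0.7491 = 4.81699×10⁻⁵ m/K
ΔT = 4.77×10⁻³ / 4.81699×10⁻⁵ = 99.02 K
T = 19.8 + 99.02 = 118.82 °C

T = 119 °C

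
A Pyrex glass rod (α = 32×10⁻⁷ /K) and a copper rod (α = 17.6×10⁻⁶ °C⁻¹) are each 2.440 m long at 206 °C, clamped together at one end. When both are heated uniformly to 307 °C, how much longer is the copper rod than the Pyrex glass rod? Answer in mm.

ΔT = 101 K
Pyrex glass: ΔL = 32×10⁻⁷ × 2.440 m × 101 = 7.8861×10⁻⁴ m = 0.78861 mm
copper: ΔL = 17.6×10⁻⁶ × 2.440 m × 101 = 4.3373×10⁻³ m = 4.3373 mm
difference = 4.3373 − 0.78861 = 3.54869 mm

3.55 mm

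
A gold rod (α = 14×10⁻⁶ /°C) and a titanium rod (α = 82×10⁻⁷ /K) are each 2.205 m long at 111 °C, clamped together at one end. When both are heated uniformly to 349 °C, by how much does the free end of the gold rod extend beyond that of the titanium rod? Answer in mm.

3.04 mm

ΔT = 238 K
gold: ΔL = 14×10⁻⁶ × 2.205 m × 238 = 7.3471×10⁻³ m = 7.3471 mm
titanium: ΔL = 82×10⁻⁷ × 2.205 m × 238 = 4.3033×10⁻³ m = 4.3033 mm
difference = 7.3471 − 4.3033 = 3.0438 mm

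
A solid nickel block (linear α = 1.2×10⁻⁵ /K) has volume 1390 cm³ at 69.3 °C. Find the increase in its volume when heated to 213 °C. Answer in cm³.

Isotropic solid: β ≈ 3α = 3.6×10⁻⁵ /K; ΔT = 143.7 K
ΔV = 3αV₀ΔT = 3(1.2×10⁻⁵)(1390)(143.7) = 7.19 cm³

ΔV = 7.19 cm³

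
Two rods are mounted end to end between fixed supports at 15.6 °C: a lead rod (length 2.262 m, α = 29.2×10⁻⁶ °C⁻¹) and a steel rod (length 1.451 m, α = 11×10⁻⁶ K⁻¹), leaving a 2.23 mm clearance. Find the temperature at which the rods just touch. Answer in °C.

Gap closes when ΔL₁ + ΔL₂ = 2.23 mm = 2.23×10⁻³ m
(α₁L₁ + α₂L₂)ΔT = g
α₁L₁ + α₂L₂ = 29.2×10⁻⁶×2.262 + 11×10⁻⁶×1.451 = 8.20114×10⁻⁵ m/K
ΔT = 2.23×10⁻³ / 8.20114×10⁻⁵ = 27.191 K
T = 15.6 + 27.191 = 42.791 °C

T = 42.8 °C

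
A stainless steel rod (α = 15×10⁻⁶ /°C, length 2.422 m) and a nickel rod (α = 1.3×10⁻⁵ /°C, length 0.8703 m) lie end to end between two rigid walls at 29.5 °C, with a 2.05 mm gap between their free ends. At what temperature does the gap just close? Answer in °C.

Gap closes when ΔL₁ + ΔL₂ = 2.05 mm = 2.05×10⁻³ m
(α₁L₁ + α₂L₂)ΔT = g
α₁L₁ + α₂L₂ = 15×10⁻⁶×2.422 + 1.3×10⁻⁵×0.8703 = 4.76439×10⁻⁵ m/K
ΔT = 2.05×10⁻³ / 4.76439×10⁻⁵ = 43.028 K
T = 29.5 + 43.028 = 72.528 °C

T = 72.5 °C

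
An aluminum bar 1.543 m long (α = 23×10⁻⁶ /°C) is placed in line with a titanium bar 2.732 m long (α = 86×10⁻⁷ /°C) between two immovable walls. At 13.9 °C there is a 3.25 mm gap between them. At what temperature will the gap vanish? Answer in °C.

Gap closes when ΔL₁ + ΔL₂ = 3.25 mm = 3.25×10⁻³ m
(α₁L₁ + α₂L₂)ΔT = g
α₁L₁ + α₂L₂ = 23×10⁻⁶×1.543 + 86×10⁻⁷×2.732 = 5.89842×10⁻⁵ m/K
ΔT = 3.25×10⁻³ / 5.89842×10⁻⁵ = 55.100 K
T = 13.9 + 55.100 = 69.000 °C

T = 69.0 °C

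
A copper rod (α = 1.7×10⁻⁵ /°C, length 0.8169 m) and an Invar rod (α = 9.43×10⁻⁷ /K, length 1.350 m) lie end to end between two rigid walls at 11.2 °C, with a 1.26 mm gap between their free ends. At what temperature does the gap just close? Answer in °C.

T = 94.3 °C

Gap closes when ΔL₁ + ΔL₂ = 1.26 mm = 1.26×10⁻³ m
(α₁L₁ + α₂L₂)ΔT = g
α₁L₁ + α₂L₂ = 1.7×10⁻⁵×0.8169 + 9.43×10⁻⁷×1.350 = 1.516035×10⁻⁵ m/K
ΔT = 1.26×10⁻³ / 1.516035×10⁻⁵ = 83.112 K
T = 11.2 + 83.112 = 94.312 °C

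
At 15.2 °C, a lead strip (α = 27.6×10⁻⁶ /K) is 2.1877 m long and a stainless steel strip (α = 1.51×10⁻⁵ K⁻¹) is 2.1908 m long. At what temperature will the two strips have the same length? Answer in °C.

T = 128.8 °C

Equal length when α₁L₁ΔT − α₂L₂ΔT = L₂ − L₁ = 3.10×10⁻³ m
α₁L₁ = 6.038052×10⁻⁵, α₂L₂ = 3.308108×10⁻⁵ → Δ(αL) = 2.729944×10⁻⁵ m/K
ΔT = 3.10×10⁻³ / 2.729944×10⁻⁵ = 113.555 K, so T = 15.2 + 113.555 = 128.755 °C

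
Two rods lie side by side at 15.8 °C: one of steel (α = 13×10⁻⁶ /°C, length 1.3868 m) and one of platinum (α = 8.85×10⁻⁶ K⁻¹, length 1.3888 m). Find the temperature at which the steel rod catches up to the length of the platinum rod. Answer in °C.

Equal length when α₁L₁ΔT − α₂L₂ΔT = L₂ − L₁ = 2.00×10⁻³ m
α₁L₁ = 1.80284×10⁻⁵, α₂L₂ = 1.229088×10⁻⁵ → Δ(αL) = 5.73752×10⁻⁶ m/K
ΔT = 2.00×10⁻³ / 5.73752×10⁻⁶ = 348.583 K, so T = 15.8 + 348.583 = 364.383 °C

T = 364.4 °C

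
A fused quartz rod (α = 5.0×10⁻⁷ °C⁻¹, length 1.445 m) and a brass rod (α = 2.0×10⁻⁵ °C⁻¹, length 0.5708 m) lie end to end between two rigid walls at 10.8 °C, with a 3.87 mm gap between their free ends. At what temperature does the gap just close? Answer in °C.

α₁L₁ = 7.225×10⁻⁷ m/K, α₂L₂ = 1.1416×10⁻⁵ m/K → total 1.21385×10⁻⁵ m/K
ΔT = g/(α₁L₁+α₂L₂) = 3.87×10⁻³ / 1.21385×10⁻⁵ = 318.82 K
T = 10.8 + 318.82 = 329.62 °C

T = 330 °C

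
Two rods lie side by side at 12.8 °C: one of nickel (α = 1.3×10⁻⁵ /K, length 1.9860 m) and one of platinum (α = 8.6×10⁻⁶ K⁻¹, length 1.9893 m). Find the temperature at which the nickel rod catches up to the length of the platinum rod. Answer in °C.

Equal length when α₁L₁ΔT − α₂L₂ΔT = L₂ − L₁ = 3.30×10⁻³ m
α₁L₁ = 2.5818×10⁻⁵, α₂L₂ = 1.710798×10⁻⁵ → Δ(αL) = 8.71002×10⁻⁶ m/K
ΔT = 3.30×10⁻³ / 8.71002×10⁻⁶ = 378.874 K, so T = 12.8 + 378.874 = 391.674 °C

T = 391.7 °C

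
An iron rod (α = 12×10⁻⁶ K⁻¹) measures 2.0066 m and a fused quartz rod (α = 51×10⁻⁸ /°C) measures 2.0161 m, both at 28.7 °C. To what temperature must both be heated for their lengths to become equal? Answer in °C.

Equal length when α₁L₁ΔT − α₂L₂ΔT = L₂ − L₁ = 9.50×10⁻³ m
α₁L₁ = 2.40792×10⁻⁵, α₂L₂ = 1.028211×10⁻⁶ → Δ(αL) = 2.3050989×10⁻⁵ m/K
ΔT = 9.50×10⁻³ / 2.3050989×10⁻⁵ = 412.130 K, so T = 28.7 + 412.130 = 440.830 °C

T = 440.8 °C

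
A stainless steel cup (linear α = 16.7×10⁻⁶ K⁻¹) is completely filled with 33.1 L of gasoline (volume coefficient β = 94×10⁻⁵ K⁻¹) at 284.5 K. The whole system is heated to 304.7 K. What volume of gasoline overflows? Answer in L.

The cup also expands: β_container ≈ 3α = 5.01×10⁻⁵ /K
Net overflow = V₀(β_liq − 3α_cont)ΔT
β − 3α = 9.40×10⁻⁴ − 5.01×10⁻⁵ = 8.899×10⁻⁴ /K; ΔT = 20.2 K
ΔV = 33.1 × 8.899×10⁻⁴ × 20.2 = 0.595 L

0.595 L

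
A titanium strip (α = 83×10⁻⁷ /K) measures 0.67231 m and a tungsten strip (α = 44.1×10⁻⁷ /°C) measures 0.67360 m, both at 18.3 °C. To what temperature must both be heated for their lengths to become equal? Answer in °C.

T = 512.6 °C

Equal length when α₁L₁ΔT − α₂L₂ΔT = L₂ − L₁ = 1.29×10⁻³ m
α₁L₁ = 5.580173×10⁻⁶, α₂L₂ = 2.970576×10⁻⁶ → Δ(αL) = 2.609597×10⁻⁶ m/K
ΔT = 1.29×10⁻³ / 2.609597×10⁻⁶ = 494.329 K, so T = 18.3 + 494.329 = 512.629 °C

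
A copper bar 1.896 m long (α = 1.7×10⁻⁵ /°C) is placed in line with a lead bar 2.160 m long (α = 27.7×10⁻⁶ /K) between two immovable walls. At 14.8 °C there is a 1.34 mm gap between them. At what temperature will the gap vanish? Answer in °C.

Gap closes when ΔL₁ + ΔL₂ = 1.34 mm = 1.34×10⁻³ m
(α₁L₁ + α₂L₂)ΔT = g
α₁L₁ + α₂L₂ = 1.7×10⁻⁵×1.896 + 27.7×10⁻⁶×2.160 = 9.2064×10⁻⁵ m/K
ΔT = 1.34×10⁻³ / 9.2064×10⁻⁵ = 14.555 K
T = 14.8 + 14.555 = 29.355 °C

T = 29.4 °C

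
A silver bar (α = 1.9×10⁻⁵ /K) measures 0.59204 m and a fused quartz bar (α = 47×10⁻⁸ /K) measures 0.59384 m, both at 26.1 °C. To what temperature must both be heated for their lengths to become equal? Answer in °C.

T = 190.2 °C

Equal length when α₁L₁ΔT − α₂L₂ΔT = L₂ − L₁ = 1.80×10⁻³ m
α₁L₁ = 1.124876×10⁻⁵, α₂L₂ = 2.791048×10⁻⁷ → Δ(αL) = 1.09696552×10⁻⁵ m/K
ΔT = 1.80×10⁻³ / 1.09696552×10⁻⁵ = 164.089 K, so T = 26.1 + 164.089 = 190.189 °C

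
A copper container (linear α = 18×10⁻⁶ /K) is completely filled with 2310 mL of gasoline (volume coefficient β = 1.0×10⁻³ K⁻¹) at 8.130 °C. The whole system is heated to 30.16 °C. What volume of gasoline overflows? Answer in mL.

48.1 mL

The container also expands: β_container ≈ 3α = 5.4×10⁻⁵ /K
Net overflow = V₀(β_liq − 3α_cont)ΔT
β − 3α = 1.00×10⁻³ − 5.4×10⁻⁵ = 9.46×10⁻⁴ /K; ΔT = 22.030 K
ΔV = 2310 × 9.46×10⁻⁴ × 22.030 = 48.1 mL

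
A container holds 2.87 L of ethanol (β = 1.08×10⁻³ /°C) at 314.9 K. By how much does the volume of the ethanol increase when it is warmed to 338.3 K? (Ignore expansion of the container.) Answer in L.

|ΔT| = |338.3 − 314.9| = 23.4 K
ΔV = βV₀ΔT = (1.08×10⁻³)(2.87)(23.4) = 0.0725 L

ΔV = 0.0725 L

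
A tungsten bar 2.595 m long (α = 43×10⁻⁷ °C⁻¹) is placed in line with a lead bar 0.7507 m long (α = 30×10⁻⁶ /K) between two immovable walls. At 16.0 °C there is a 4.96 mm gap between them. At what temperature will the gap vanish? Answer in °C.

Gap closes when ΔL₁ + ΔL₂ = 4.96 mm = 4.96×10⁻³ m
(α₁L₁ + α₂L₂)ΔT = g
α₁L₁ + α₂L₂ = 43×10⁻⁷×2.595 + 30×10⁻⁶×0.7507 = 3.36795×10⁻⁵ m/K
ΔT = 4.96×10⁻³ / 3.36795×10⁻⁵ = 147.27 K
T = 16.0 + 147.27 = 163.27 °C

T = 163 °C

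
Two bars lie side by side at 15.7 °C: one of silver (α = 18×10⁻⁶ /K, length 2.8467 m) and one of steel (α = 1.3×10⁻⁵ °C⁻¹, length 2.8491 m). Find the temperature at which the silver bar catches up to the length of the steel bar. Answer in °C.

T = 184.7 °C

Equal length when α₁L₁ΔT − α₂L₂ΔT = L₂ − L₁ = 2.40×10⁻³ m
α₁L₁ = 5.12406×10⁻⁵, α₂L₂ = 3.70383×10⁻⁵ → Δ(αL) = 1.42023×10⁻⁵ m/K
ΔT = 2.40×10⁻³ / 1.42023×10⁻⁵ = 168.987 K, so T = 15.7 + 168.987 = 184.687 °C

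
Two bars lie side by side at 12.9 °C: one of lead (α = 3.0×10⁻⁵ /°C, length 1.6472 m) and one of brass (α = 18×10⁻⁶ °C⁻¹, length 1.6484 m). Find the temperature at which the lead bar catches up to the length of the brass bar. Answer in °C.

T = 73.68 °C

Equal length when α₁L₁ΔT − α₂L₂ΔT = L₂ − L₁ = 1.20×10⁻³ m
α₁L₁ = 4.9416×10⁻⁵, α₂L₂ = 2.96712×10⁻⁵ → Δ(αL) = 1.97448×10⁻⁵ m/K
ΔT = 1.20×10⁻³ / 1.97448×10⁻⁵ = 60.7755 K, so T = 12.9 + 60.7755 = 73.6755 °C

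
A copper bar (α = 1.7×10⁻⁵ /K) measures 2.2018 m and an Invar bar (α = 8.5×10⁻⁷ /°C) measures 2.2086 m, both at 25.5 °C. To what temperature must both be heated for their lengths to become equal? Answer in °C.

T = 216.8 °C

L₁(1 + α₁ΔT) = L₂(1 + α₂ΔT) ⇒ ΔT = (L₂ − L₁)/(α₁L₁ − α₂L₂)
L₂ − L₁ = 2.2086 − 2.2018 = 6.80×10⁻³ m
α₁L₁ − α₂L₂ = 1.7×10⁻⁵×2.2018 − 8.5×10⁻⁷×2.2086 = 3.555329×10⁻⁵ m/K
ΔT = 6.80×10⁻³ / 3.555329×10⁻⁵ = 191.262 K
T = 25.5 + 191.262 = 216.762 °C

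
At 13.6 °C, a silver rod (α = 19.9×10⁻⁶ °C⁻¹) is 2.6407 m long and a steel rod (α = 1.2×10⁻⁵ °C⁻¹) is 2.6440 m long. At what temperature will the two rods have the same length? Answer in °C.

L₁(1 + α₁ΔT) = L₂(1 + α₂ΔT) ⇒ ΔT = (L₂ − L₁)/(α₁L₁ − α₂L₂)
L₂ − L₁ = 2.6440 − 2.6407 = 3.30×10⁻³ m
α₁L₁ − α₂L₂ = 19.9×10⁻⁶×2.6407 − 1.2×10⁻⁵×2.6440 = 2.082193×10⁻⁵ m/K
ΔT = 3.30×10⁻³ / 2.082193×10⁻⁵ = 158.487 K
T = 13.6 + 158.487 = 172.087 °C

T = 172.1 °C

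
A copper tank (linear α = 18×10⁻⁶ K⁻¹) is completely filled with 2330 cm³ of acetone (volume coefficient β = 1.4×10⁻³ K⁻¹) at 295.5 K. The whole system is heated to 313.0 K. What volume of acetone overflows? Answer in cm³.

The tank also expands: β_container ≈ 3α = 5.4×10⁻⁵ /K
Net overflow = V₀(β_liq − 3α_cont)ΔT
β − 3α = 1.40×10⁻³ − 5.4×10⁻⁵ = 1.346×10⁻³ /K; ΔT = 17.5 K
ΔV = 2330 × 1.346×10⁻³ × 17.5 = 54.9 cm³

54.9 cm³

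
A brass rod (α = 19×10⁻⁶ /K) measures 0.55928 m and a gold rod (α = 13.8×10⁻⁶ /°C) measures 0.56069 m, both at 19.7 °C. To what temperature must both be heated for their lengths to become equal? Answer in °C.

L₁(1 + α₁ΔT) = L₂(1 + α₂ΔT) ⇒ ΔT = (L₂ − L₁)/(α₁L₁ − α₂L₂)
L₂ − L₁ = 0.56069 − 0.55928 = 1.41×10⁻³ m
α₁L₁ − α₂L₂ = 19×10⁻⁶×0.55928 − 13.8×10⁻⁶×0.56069 = 2.888798×10⁻⁶ m/K
ΔT = 1.41×10⁻³ / 2.888798×10⁻⁶ = 488.092 K
T = 19.7 + 488.092 = 507.792 °C

T = 507.8 °C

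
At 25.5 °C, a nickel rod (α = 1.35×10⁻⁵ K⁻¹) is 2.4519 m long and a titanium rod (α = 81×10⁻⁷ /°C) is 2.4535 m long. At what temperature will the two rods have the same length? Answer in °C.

T = 146.5 °C

L₁(1 + α₁ΔT) = L₂(1 + α₂ΔT) ⇒ ΔT = (L₂ − L₁)/(α₁L₁ − α₂L₂)
L₂ − L₁ = 2.4535 − 2.4519 = 1.60×10⁻³ m
α₁L₁ − α₂L₂ = 1.35×10⁻⁵×2.4519 − 81×10⁻⁷×2.4535 = 1.32273×10⁻⁵ m/K
ΔT = 1.60×10⁻³ / 1.32273×10⁻⁵ = 120.962 K
T = 25.5 + 120.962 = 146.462 °C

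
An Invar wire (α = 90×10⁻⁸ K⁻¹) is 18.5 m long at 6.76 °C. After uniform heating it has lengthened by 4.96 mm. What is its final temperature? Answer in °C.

T = 305 °C

ΔL = αL₀ΔT ⇒ ΔT = ΔL / (αL₀)
ΔT = 4.96×10⁻³ m / (90×10⁻⁸ × 18.5 m) = 297.90 K
T = 6.76 + 297.90 = 304.66 °C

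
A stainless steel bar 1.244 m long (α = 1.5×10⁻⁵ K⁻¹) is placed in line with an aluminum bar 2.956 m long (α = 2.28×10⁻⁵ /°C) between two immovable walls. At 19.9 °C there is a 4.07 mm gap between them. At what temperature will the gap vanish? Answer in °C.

T = 67.2 °C

Gap closes when ΔL₁ + ΔL₂ = 4.07 mm = 4.07×10⁻³ m
(α₁L₁ + α₂L₂)ΔT = g
α₁L₁ + α₂L₂ = 1.5×10⁻⁵×1.244 + 2.28×10⁻⁵×2.956 = 8.60568×10⁻⁵ m/K
ΔT = 4.07×10⁻³ / 8.60568×10⁻⁵ = 47.294 K
T = 19.9 + 47.294 = 67.194 °C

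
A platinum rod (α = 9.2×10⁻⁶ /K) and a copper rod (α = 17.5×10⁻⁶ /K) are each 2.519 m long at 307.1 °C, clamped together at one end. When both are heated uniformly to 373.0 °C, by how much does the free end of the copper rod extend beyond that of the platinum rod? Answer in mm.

ΔT = 65.9 K
platinum: ΔL = 9.2×10⁻⁶ × 2.519 m × 65.9 = 1.5272×10⁻³ m = 1.5272 mm
copper: ΔL = 17.5×10⁻⁶ × 2.519 m × 65.9 = 2.9050×10⁻³ m = 2.9050 mm
difference = 2.9050 − 1.5272 = 1.3778 mm

1.38 mm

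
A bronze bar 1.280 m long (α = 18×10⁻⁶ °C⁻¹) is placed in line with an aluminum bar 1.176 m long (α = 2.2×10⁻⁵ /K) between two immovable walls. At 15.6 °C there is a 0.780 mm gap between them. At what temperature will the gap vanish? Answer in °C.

α₁L₁ = 2.304×10⁻⁵ m/K, α₂L₂ = 2.5872×10⁻⁵ m/K → total 4.8912×10⁻⁵ m/K
ΔT = g/(α₁L₁+α₂L₂) = 7.80×10⁻⁴ / 4.8912×10⁻⁵ = 15.947 K
T = 15.6 + 15.947 = 31.547 °C

T = 31.5 °C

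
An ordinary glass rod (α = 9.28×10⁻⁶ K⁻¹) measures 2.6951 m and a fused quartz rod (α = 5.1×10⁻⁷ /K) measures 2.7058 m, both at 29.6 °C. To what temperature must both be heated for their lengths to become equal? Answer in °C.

T = 482.4 °C

L₁(1 + α₁ΔT) = L₂(1 + α₂ΔT) ⇒ ΔT = (L₂ − L₁)/(α₁L₁ − α₂L₂)
L₂ − L₁ = 2.7058 − 2.6951 = 1.07×10⁻² m
α₁L₁ − α₂L₂ = 9.28×10⁻⁶×2.6951 − 5.1×10⁻⁷×2.7058 = 2.363057×10⁻⁵ m/K
ΔT = 1.07×10⁻² / 2.363057×10⁻⁵ = 452.803 K
T = 29.6 + 452.803 = 482.403 °C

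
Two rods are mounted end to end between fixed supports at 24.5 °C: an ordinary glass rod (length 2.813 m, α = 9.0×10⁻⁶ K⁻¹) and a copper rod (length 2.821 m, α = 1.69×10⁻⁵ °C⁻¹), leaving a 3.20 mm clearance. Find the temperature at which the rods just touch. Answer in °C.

T = 68.3 °C

Gap closes when ΔL₁ + ΔL₂ = 3.20 mm = 3.20×10⁻³ m
(α₁L₁ + α₂L₂)ΔT = g
α₁L₁ + α₂L₂ = 9.0×10⁻⁶×2.813 + 1.69×10⁻⁵×2.821 = 7.29919×10⁻⁵ m/K
ΔT = 3.20×10⁻³ / 7.29919×10⁻⁵ = 43.840 K
T = 24.5 + 43.840 = 68.340 °C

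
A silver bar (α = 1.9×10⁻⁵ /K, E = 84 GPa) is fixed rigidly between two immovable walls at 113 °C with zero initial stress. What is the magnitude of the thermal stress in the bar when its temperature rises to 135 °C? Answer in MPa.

Fully constrained: the free strain ε = αΔT is blocked, so σ = Eε = EαΔT.
|ΔT| = 22 K
σ = 84.0×10⁹ × 1.9×10⁻⁵ × 22 = 3.51×10⁷ Pa

σ = 35.1 MPa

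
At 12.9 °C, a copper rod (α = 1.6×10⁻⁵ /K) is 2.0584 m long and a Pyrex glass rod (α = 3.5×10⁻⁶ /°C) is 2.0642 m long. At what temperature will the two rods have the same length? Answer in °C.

Equal length when α₁L₁ΔT − α₂L₂ΔT = L₂ − L₁ = 5.80×10⁻³ m
α₁L₁ = 3.29344×10⁻⁵, α₂L₂ = 7.2247×10⁻⁶ → Δ(αL) = 2.57097×10⁻⁵ m/K
ΔT = 5.80×10⁻³ / 2.57097×10⁻⁵ = 225.596 K, so T = 12.9 + 225.596 = 238.496 °C

T = 238.5 °C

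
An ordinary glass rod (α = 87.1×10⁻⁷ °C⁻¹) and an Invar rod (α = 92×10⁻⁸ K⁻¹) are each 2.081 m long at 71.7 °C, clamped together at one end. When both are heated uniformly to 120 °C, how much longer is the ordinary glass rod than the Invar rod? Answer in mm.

ΔT = 48.3 K
ordinary glass: ΔL = 87.1×10⁻⁷ × 2.081 m × 48.3 = 8.7546×10⁻⁴ m = 0.87546 mm
Invar: ΔL = 92×10⁻⁸ × 2.081 m × 48.3 = 9.2471×10⁻⁵ m = 0.092471 mm
difference = 0.87546 − 0.092471 = 0.782989 mm

0.783 mm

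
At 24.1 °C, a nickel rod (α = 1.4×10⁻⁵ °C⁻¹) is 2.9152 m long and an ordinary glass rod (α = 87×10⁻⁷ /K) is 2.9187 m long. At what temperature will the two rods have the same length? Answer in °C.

T = 251.1 °C

L₁(1 + α₁ΔT) = L₂(1 + α₂ΔT) ⇒ ΔT = (L₂ − L₁)/(α₁L₁ − α₂L₂)
L₂ − L₁ = 2.9187 − 2.9152 = 3.50×10⁻³ m
α₁L₁ − α₂L₂ = 1.4×10⁻⁵×2.9152 − 87×10⁻⁷×2.9187 = 1.542011×10⁻⁵ m/K
ΔT = 3.50×10⁻³ / 1.542011×10⁻⁵ = 226.976 K
T = 24.1 + 226.976 = 251.076 °C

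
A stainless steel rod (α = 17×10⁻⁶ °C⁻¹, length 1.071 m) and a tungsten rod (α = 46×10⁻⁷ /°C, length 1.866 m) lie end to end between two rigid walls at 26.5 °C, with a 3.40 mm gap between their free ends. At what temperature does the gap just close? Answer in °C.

T = 153 °C

α₁L₁ = 1.8207×10⁻⁵ m/K, α₂L₂ = 8.5836×10⁻⁶ m/K → total 2.67906×10⁻⁵ m/K
ΔT = g/(α₁L₁+α₂L₂) = 3.40×10⁻³ / 2.67906×10⁻⁵ = 126.91 K
T = 26.5 + 126.91 = 153.41 °C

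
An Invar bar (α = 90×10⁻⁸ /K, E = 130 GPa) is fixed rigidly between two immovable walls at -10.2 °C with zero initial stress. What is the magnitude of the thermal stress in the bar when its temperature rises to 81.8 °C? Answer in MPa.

σ = 10.8 MPa

Fully constrained: the free strain ε = αΔT is blocked, so σ = Eε = EαΔT.
|ΔT| = 92.0 K
σ = 130×10⁹ × 90×10⁻⁸ × 92.0 = 1.08×10⁷ Pa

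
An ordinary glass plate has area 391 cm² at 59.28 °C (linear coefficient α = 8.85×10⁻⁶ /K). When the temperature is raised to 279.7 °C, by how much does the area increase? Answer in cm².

Area coefficient ≈ 2α; |ΔT| = 220.42 K
ΔA = 2αA₀ΔT = 2(8.85×10⁻⁶)(391)(220.42) = 1.53 cm²

ΔA = 1.53 cm²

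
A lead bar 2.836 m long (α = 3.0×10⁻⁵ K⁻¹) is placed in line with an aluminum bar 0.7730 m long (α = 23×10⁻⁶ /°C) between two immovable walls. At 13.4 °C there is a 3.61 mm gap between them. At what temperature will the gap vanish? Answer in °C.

T = 48.5 °C

α₁L₁ = 8.508×10⁻⁵ m/K, α₂L₂ = 1.7779×10⁻⁵ m/K → total 1.02859×10⁻⁴ m/K
ΔT = g/(α₁L₁+α₂L₂) = 3.61×10⁻³ / 1.02859×10⁻⁴ = 35.097 K
T = 13.4 + 35.097 = 48.497 °C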